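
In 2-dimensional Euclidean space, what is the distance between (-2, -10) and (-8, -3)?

√(Σ(x_i - y_i)²) = √((-2 - (-8))² + (-10 - (-3))²)
= √(6² + (-7)²) = √(36 + 49) = √85 ≈ 9.2195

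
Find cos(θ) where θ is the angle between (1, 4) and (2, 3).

With u = (1, 4), v = (2, 3):
u·v = 1·2 + 4·3 = 2 + 12 = 14.
|u| = √(1² + 4²) = √17, |v| = √(2² + 3²) = √13, so |u||v| = √(17·13) = √221.
cos θ = (u·v)/(|u||v|) = 14/√221 ≈ 0.9417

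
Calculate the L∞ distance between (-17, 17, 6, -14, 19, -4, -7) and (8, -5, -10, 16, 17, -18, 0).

max(|x_i - y_i|) = max(|-17 - 8|, |17 - (-5)|, |6 - (-10)|, |-14 - 16|, |19 - 17|, |-4 - (-18)|, |-7 - 0|) = max(25, 22, 16, 30, 2, 14, 7) = 30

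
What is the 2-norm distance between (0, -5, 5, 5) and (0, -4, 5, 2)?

(Σ|x_i - y_i|^2)^(1/2) = (|0 - 0|^2 + |-5 - (-4)|^2 + |5 - 5|^2 + |5 - 2|^2)^(1/2)
= (0^2 + 1^2 + 0^2 + 3^2)^(1/2) = (0 + 1 + 0 + 9)^(1/2) = (10)^(1/2) ≈ 3.1623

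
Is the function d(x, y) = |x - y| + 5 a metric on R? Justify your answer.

No. d fails identity of indiscernibles (specifically d(x,x) = 0): d(4, 4) = |4 - 4| + 5 = 0 + 5 = 5 ≠ 0.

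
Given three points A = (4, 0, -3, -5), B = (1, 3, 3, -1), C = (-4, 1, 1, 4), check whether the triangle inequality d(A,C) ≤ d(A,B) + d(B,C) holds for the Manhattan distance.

d(A,B) = 3 + 3 + 6 + 4 = 16, d(B,C) = 5 + 2 + 2 + 5 = 14, d(A,C) = 8 + 1 + 4 + 9 = 22.
d(A,C) = 22 ≤ 16 + 14 = 30. Triangle inequality is satisfied.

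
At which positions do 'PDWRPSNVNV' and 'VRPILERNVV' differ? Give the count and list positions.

Differing positions: 1, 2, 3, 4, 5, 6, 7, 8, 9. Hamming distance = 9.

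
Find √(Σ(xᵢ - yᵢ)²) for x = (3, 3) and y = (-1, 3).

√(Σ(x_i - y_i)²) = √((3 - (-1))² + (3 - 3)²)
= √(4² + 0²) = √(16 + 0) = √16 = 4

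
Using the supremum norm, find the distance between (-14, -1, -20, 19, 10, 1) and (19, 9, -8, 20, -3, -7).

max(|x_i - y_i|) = max(|-14 - 19|, |-1 - 9|, |-20 - (-8)|, |19 - 20|, |10 - (-3)|, |1 - (-7)|) = max(33, 10, 12, 1, 13, 8) = 33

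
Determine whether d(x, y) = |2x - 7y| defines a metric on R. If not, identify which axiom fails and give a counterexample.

No. d fails symmetry: d(8, 6) = |2·8 - 7·6| = |-26| = 26, but d(6, 8) = |2·6 - 7·8| = |-44| = 44. Since 26 ≠ 44, d(x,y) ≠ d(y,x) in general.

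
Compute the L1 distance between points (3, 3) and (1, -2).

Σ|x_i - y_i| = |3 - 1| + |3 - (-2)| = 2 + 5 = 7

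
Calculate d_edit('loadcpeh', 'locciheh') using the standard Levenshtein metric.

Let D[i][j] be the edit distance between the first i characters of 'loadcpeh' and the first j characters of 'locciheh', with D[i][0] = i, D[0][j] = j, and D[i][j] = D[i-1][j-1] if the characters match, else 1 + min(D[i-1][j], D[i][j-1], D[i-1][j-1]). Filling the table (rows: prefixes of 'loadcpeh', columns: prefixes of 'locciheh'):
     ε  l  o  c  c  i  h  e  h
  ε  0  1  2  3  4  5  6  7  8
  l  1  0  1  2  3  4  5  6  7
  o  2  1  0  1  2  3  4  5  6
  a  3  2  1  1  2  3  4  5  6
  d  4  3  2  2  2  3  4  5  6
  c  5  4  3  2  2  3  4  5  6
  p  6  5  4  3  3  3  4  5  6
  e  7  6  5  4  4  4  4  4  5
  h  8  7  6  5  5  5  4  5  4
The bottom-right entry gives D[8][8] = 4, so no sequence of fewer than 4 edits works. Backtracking through the table gives one optimal edit sequence (4 edits):
  loadcpeh → locdcpeh (sub a→c @3)
  locdcpeh → locccpeh (sub d→c @4)
  locccpeh → loccipeh (sub c→i @5)
  loccipeh → locciheh (sub p→h @6)
Edit distance = 4.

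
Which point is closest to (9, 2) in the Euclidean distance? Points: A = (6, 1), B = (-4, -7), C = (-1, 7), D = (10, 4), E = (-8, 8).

Distances: d(A) ≈ 3.1623, d(B) ≈ 15.8114, d(C) ≈ 11.1803, d(D) ≈ 2.2361, d(E) ≈ 18.0278. Nearest: D = (10, 4) with distance 2.2361.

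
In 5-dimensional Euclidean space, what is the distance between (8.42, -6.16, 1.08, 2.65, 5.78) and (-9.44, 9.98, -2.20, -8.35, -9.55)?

√(Σ(x_i - y_i)²) = √((8.42 - (-9.44))² + (-6.16 - 9.98)² + (1.08 - (-2.2))² + (2.65 - (-8.35))² + (5.78 - (-9.55))²)
= √(17.86² + (-16.14)² + 3.28² + 11² + 15.33²) = √(318.9796 + 260.4996 + 10.7584 + 121 + 235.0089) = √946.2465 ≈ 30.7611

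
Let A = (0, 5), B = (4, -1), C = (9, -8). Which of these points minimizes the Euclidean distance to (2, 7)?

Distances: d(A) ≈ 2.8284, d(B) ≈ 8.2462, d(C) ≈ 16.5529. Nearest: A = (0, 5) with distance 2.8284.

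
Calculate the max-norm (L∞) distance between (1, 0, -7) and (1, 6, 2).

max(|x_i - y_i|) = max(|1 - 1|, |0 - 6|, |-7 - 2|) = max(0, 6, 9) = 9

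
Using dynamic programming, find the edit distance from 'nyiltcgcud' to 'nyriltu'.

Let D[i][j] be the edit distance between the first i characters of 'nyiltcgcud' and the first j characters of 'nyriltu', with D[i][0] = i, D[0][j] = j, and D[i][j] = D[i-1][j-1] if the characters match, else 1 + min(D[i-1][j], D[i][j-1], D[i-1][j-1]). Filling the table (rows: prefixes of 'nyiltcgcud', columns: prefixes of 'nyriltu'):
     ε  n  y  r  i  l  t  u
  ε  0  1  2  3  4  5  6  7
  n  1  0  1  2  3  4  5  6
  y  2  1  0  1  2  3  4  5
  i  3  2  1  1  1  2  3  4
  l  4  3  2  2  2  1  2  3
  t  5  4  3  3  3  2  1  2
  c  6  5  4  4  4  3  2  2
  g  7  6  5  5  5  4  3  3
  c  8  7  6  6  6  5  4  4
  u  9  8  7  7  7  6  5  4
  d 10  9  8  8  8  7  6  5
The bottom-right entry gives D[10][7] = 5, so no sequence of fewer than 5 edits works. Backtracking through the table gives one optimal edit sequence (5 edits):
  nyiltcgcud → nyriltcgcud (ins r @3)
  nyriltcgcud → nyriltgcud (del c @7)
  nyriltgcud → nyriltcud (del g @7)
  nyriltcud → nyriltud (del c @7)
  nyriltud → nyriltu (del d @8)
Edit distance = 5.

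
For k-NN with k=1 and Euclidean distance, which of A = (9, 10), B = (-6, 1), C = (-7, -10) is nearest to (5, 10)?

Distances: d(A) = 4, d(B) ≈ 14.2127, d(C) ≈ 23.3238. Nearest: A = (9, 10) with distance 4.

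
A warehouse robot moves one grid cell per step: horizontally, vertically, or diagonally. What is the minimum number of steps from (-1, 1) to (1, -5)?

max(|x_i - y_i|) = max(|-1 - 1|, |1 - (-5)|) = max(2, 6) = 6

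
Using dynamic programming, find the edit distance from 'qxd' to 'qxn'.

Let D[i][j] be the edit distance between the first i characters of 'qxd' and the first j characters of 'qxn', with D[i][0] = i, D[0][j] = j, and D[i][j] = D[i-1][j-1] if the characters match, else 1 + min(D[i-1][j], D[i][j-1], D[i-1][j-1]). Filling the table (rows: prefixes of 'qxd', columns: prefixes of 'qxn'):
     ε  q  x  n
  ε  0  1  2  3
  q  1  0  1  2
  x  2  1  0  1
  d  3  2  1  1
The bottom-right entry gives D[3][3] = 1, so no sequence of fewer than 1 edit works. Backtracking through the table gives one optimal edit sequence (1 edit):
  qxd → qxn (sub d→n @3)
Edit distance = 1.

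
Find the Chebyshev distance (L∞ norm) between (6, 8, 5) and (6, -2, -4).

max(|x_i - y_i|) = max(|6 - 6|, |8 - (-2)|, |5 - (-4)|) = max(0, 10, 9) = 10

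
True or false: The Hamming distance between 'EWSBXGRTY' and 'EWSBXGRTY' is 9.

Differing positions: none. Hamming distance = 0, so the claim that d_H = 9 is false.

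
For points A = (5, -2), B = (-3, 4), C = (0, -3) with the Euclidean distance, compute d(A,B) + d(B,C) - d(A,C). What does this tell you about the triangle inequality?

d(A,B) = √(8² + 6²) = √100 = 10, d(B,C) = √(3² + 7²) = √58 ≈ 7.6158, d(A,C) = √(5² + 1²) = √26 ≈ 5.099.
d(A,B) + d(B,C) - d(A,C) = 10 + 7.6158 - 5.099 = 17.6158 - 5.099 = 12.5168 (to 4 decimal places). This is ≥ 0, so the triangle inequality holds for these points.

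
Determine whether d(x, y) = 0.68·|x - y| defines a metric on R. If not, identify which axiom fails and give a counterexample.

Yes. Since |x - y| is a metric on R and 0.68 > 0, the positive scalar multiple 0.68·|x - y| is also a metric: scaling by a positive constant preserves non-negativity, identity (d=0 ⟺ |x-y|=0 ⟺ x=y), symmetry, and the triangle inequality.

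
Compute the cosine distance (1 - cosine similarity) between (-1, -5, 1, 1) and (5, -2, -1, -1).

With u = (-1, -5, 1, 1), v = (5, -2, -1, -1):
u·v = (-1)·5 + (-5)·(-2) + 1·(-1) + 1·(-1) = (-5) + 10 + (-1) + (-1) = 3.
|u| = √((-1)² + (-5)² + 1² + 1²) = √28, |v| = √(5² + (-2)² + (-1)² + (-1)²) = √31, so |u||v| = √(28·31) = √868.
cos θ = (u·v)/(|u||v|) = 3/√868 ≈ 0.1018
Cosine distance = 1 - cos θ ≈ 1 - 0.1018 = 0.8982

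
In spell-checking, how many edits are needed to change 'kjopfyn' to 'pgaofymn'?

Let D[i][j] be the edit distance between the first i characters of 'kjopfyn' and the first j characters of 'pgaofymn', with D[i][0] = i, D[0][j] = j, and D[i][j] = D[i-1][j-1] if the characters match, else 1 + min(D[i-1][j], D[i][j-1], D[i-1][j-1]). Filling the table (rows: prefixes of 'kjopfyn', columns: prefixes of 'pgaofymn'):
     ε  p  g  a  o  f  y  m  n
  ε  0  1  2  3  4  5  6  7  8
  k  1  1  2  3  4  5  6  7  8
  j  2  2  2  3  4  5  6  7  8
  o  3  3  3  3  3  4  5  6  7
  p  4  3  4  4  4  4  5  6  7
  f  5  4  4  5  5  4  5  6  7
  y  6  5  5  5  6  5  4  5  6
  n  7  6  6  6  6  6  5  5  5
The bottom-right entry gives D[7][8] = 5, so no sequence of fewer than 5 edits works. Backtracking through the table gives one optimal edit sequence (5 edits):
  kjopfyn → pjopfyn (sub k→p @1)
  pjopfyn → pgopfyn (sub j→g @2)
  pgopfyn → pgapfyn (sub o→a @3)
  pgapfyn → pgaofyn (sub p→o @4)
  pgaofyn → pgaofymn (ins m @7)
Edit distance = 5.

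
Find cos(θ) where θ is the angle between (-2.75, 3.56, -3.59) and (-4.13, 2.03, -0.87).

With u = (-2.75, 3.56, -3.59), v = (-4.13, 2.03, -0.87):
u·v = (-2.75)·(-4.13) + 3.56·2.03 + (-3.59)·(-0.87) = 11.3575 + 7.2268 + 3.1233 = 21.7076.
|u| = √((-2.75)² + 3.56² + (-3.59)²) = √(7.5625 + 12.6736 + 12.8881) = √33.1242, |v| = √((-4.13)² + 2.03² + (-0.87)²) = √(17.0569 + 4.1209 + 0.7569) = √21.9347.
cos θ = (u·v)/(|u||v|) = 21.7076/(√33.1242·√21.9347) ≈ 0.8053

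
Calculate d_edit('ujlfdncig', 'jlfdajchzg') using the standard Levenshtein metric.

Let D[i][j] be the edit distance between the first i characters of 'ujlfdncig' and the first j characters of 'jlfdajchzg', with D[i][0] = i, D[0][j] = j, and D[i][j] = D[i-1][j-1] if the characters match, else 1 + min(D[i-1][j], D[i][j-1], D[i-1][j-1]). Filling the table (rows: prefixes of 'ujlfdncig', columns: prefixes of 'jlfdajchzg'):
     ε  j  l  f  d  a  j  c  h  z  g
  ε  0  1  2  3  4  5  6  7  8  9 10
  u  1  1  2  3  4  5  6  7  8  9 10
  j  2  1  2  3  4  5  5  6  7  8  9
  l  3  2  1  2  3  4  5  6  7  8  9
  f  4  3  2  1  2  3  4  5  6  7  8
  d  5  4  3  2  1  2  3  4  5  6  7
  n  6  5  4  3  2  2  3  4  5  6  7
  c  7  6  5  4  3  3  3  3  4  5  6
  i  8  7  6  5  4  4  4  4  4  5  6
  g  9  8  7  6  5  5  5  5  5  5  5
The bottom-right entry gives D[9][10] = 5, so no sequence of fewer than 5 edits works. Backtracking through the table gives one optimal edit sequence (5 edits):
  ujlfdncig → jlfdncig (del u @1)
  jlfdncig → jlfdancig (ins a @5)
  jlfdancig → jlfdajcig (sub n→j @6)
  jlfdajcig → jlfdajchig (ins h @8)
  jlfdajchig → jlfdajchzg (sub i→z @9)
Edit distance = 5.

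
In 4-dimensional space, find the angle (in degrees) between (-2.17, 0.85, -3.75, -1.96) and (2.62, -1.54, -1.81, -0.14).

With u = (-2.17, 0.85, -3.75, -1.96), v = (2.62, -1.54, -1.81, -0.14):
u·v = (-2.17)·2.62 + 0.85·(-1.54) + (-3.75)·(-1.81) + (-1.96)·(-0.14) = (-5.6854) + (-1.309) + 6.7875 + 0.2744 = 0.0675.
|u| = √((-2.17)² + 0.85² + (-3.75)² + (-1.96)²) = √(4.7089 + 0.7225 + 14.0625 + 3.8416) = √23.3355, |v| = √(2.62² + (-1.54)² + (-1.81)² + (-0.14)²) = √(6.8644 + 2.3716 + 3.2761 + 0.0196) = √12.5317.
cos θ = (u·v)/(|u||v|) = 0.0675/(√23.3355·√12.5317) ≈ 0.003947
θ = arccos(0.003947) ≈ 89.77°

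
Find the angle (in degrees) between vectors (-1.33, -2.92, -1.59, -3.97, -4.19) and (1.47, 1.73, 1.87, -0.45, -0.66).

With u = (-1.33, -2.92, -1.59, -3.97, -4.19), v = (1.47, 1.73, 1.87, -0.45, -0.66):
u·v = (-1.33)·1.47 + (-2.92)·1.73 + (-1.59)·1.87 + (-3.97)·(-0.45) + (-4.19)·(-0.66) = (-1.9551) + (-5.0516) + (-2.9733) + 1.7865 + 2.7654 = -5.4281.
|u| = √((-1.33)² + (-2.92)² + (-1.59)² + (-3.97)² + (-4.19)²) = √(1.7689 + 8.5264 + 2.5281 + 15.7609 + 17.5561) = √46.1404, |v| = √(1.47² + 1.73² + 1.87² + (-0.45)² + (-0.66)²) = √(2.1609 + 2.9929 + 3.4969 + 0.2025 + 0.4356) = √9.2888.
cos θ = (u·v)/(|u||v|) = -5.4281/(√46.1404·√9.2888) ≈ -0.262197
θ = arccos(-0.262197) ≈ 105.2°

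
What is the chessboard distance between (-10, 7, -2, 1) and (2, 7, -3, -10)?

max(|x_i - y_i|) = max(|-10 - 2|, |7 - 7|, |-2 - (-3)|, |1 - (-10)|) = max(12, 0, 1, 11) = 12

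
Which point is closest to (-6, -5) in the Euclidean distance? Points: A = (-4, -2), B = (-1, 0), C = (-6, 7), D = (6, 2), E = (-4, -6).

Distances: d(A) ≈ 3.6056, d(B) ≈ 7.0711, d(C) = 12, d(D) ≈ 13.8924, d(E) ≈ 2.2361. Nearest: E = (-4, -6) with distance 2.2361.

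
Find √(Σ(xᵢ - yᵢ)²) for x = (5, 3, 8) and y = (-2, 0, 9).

√(Σ(x_i - y_i)²) = √((5 - (-2))² + (3 - 0)² + (8 - 9)²)
= √(7² + 3² + (-1)²) = √(49 + 9 + 1) = √59 ≈ 7.6811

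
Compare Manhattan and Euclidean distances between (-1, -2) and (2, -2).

L1 = |-1 - 2| + |-2 - (-2)| = 3 + 0 = 3
L2 = √(3² + 0²) = √9 = 3
L1 ≥ L2 always (equality iff movement is along one axis); L1 = L2 here (movement is along a single axis).
Ratio L1/L2 = 3/3 = 1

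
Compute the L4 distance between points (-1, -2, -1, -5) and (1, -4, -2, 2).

(Σ|x_i - y_i|^4)^(1/4) = (|-1 - 1|^4 + |-2 - (-4)|^4 + |-1 - (-2)|^4 + |-5 - 2|^4)^(1/4)
= (2^4 + 2^4 + 1^4 + 7^4)^(1/4) = (16 + 16 + 1 + 2401)^(1/4) = (2434)^(1/4) ≈ 7.0239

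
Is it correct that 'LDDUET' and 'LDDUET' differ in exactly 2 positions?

Differing positions: none. Hamming distance = 0, so the claim that d_H = 2 is false.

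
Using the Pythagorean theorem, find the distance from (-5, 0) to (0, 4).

√(Σ(x_i - y_i)²) = √((-5 - 0)² + (0 - 4)²)
= √((-5)² + (-4)²) = √(25 + 16) = √41 ≈ 6.4031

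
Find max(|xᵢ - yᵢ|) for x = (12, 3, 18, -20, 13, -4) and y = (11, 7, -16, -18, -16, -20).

max(|x_i - y_i|) = max(|12 - 11|, |3 - 7|, |18 - (-16)|, |-20 - (-18)|, |13 - (-16)|, |-4 - (-20)|) = max(1, 4, 34, 2, 29, 16) = 34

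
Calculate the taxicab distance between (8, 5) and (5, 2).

Σ|x_i - y_i| = |8 - 5| + |5 - 2| = 3 + 3 = 6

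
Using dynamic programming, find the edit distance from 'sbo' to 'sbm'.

Let D[i][j] be the edit distance between the first i characters of 'sbo' and the first j characters of 'sbm', with D[i][0] = i, D[0][j] = j, and D[i][j] = D[i-1][j-1] if the characters match, else 1 + min(D[i-1][j], D[i][j-1], D[i-1][j-1]). Filling the table (rows: prefixes of 'sbo', columns: prefixes of 'sbm'):
     ε  s  b  m
  ε  0  1  2  3
  s  1  0  1  2
  b  2  1  0  1
  o  3  2  1  1
The bottom-right entry gives D[3][3] = 1, so no sequence of fewer than 1 edit works. Backtracking through the table gives one optimal edit sequence (1 edit):
  sbo → sbm (sub o→m @3)
Edit distance = 1.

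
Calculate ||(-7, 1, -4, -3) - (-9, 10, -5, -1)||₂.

√(Σ(x_i - y_i)²) = √((-7 - (-9))² + (1 - 10)² + (-4 - (-5))² + (-3 - (-1))²)
= √(2² + (-9)² + 1² + (-2)²) = √(4 + 81 + 1 + 4) = √90 ≈ 9.4868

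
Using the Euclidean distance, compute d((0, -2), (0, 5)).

(Σ|x_i - y_i|^2)^(1/2) = (|0 - 0|^2 + |-2 - 5|^2)^(1/2)
= (0^2 + 7^2)^(1/2) = (0 + 49)^(1/2) = (49)^(1/2) = 7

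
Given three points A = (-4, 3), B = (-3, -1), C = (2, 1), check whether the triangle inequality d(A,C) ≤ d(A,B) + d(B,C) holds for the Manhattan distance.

d(A,B) = 1 + 4 = 5, d(B,C) = 5 + 2 = 7, d(A,C) = 6 + 2 = 8.
d(A,C) = 8 ≤ 5 + 7 = 12. Triangle inequality is satisfied.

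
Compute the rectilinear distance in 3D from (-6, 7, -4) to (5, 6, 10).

Σ|x_i - y_i| = |-6 - 5| + |7 - 6| + |-4 - 10| = 11 + 1 + 14 = 26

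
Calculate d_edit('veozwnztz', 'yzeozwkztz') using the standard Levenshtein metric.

Let D[i][j] be the edit distance between the first i characters of 'veozwnztz' and the first j characters of 'yzeozwkztz', with D[i][0] = i, D[0][j] = j, and D[i][j] = D[i-1][j-1] if the characters match, else 1 + min(D[i-1][j], D[i][j-1], D[i-1][j-1]). Filling the table (rows: prefixes of 'veozwnztz', columns: prefixes of 'yzeozwkztz'):
     ε  y  z  e  o  z  w  k  z  t  z
  ε  0  1  2  3  4  5  6  7  8  9 10
  v  1  1  2  3  4  5  6  7  8  9 10
  e  2  2  2  2  3  4  5  6  7  8  9
  o  3  3  3  3  2  3  4  5  6  7  8
  z  4  4  3  4  3  2  3  4  5  6  7
  w  5  5  4  4  4  3  2  3  4  5  6
  n  6  6  5  5  5  4  3  3  4  5  6
  z  7  7  6  6  6  5  4  4  3  4  5
  t  8  8  7  7  7  6  5  5  4  3  4
  z  9  9  8  8  8  7  6  6  5  4  3
The bottom-right entry gives D[9][10] = 3, so no sequence of fewer than 3 edits works. Backtracking through the table gives one optimal edit sequence (3 edits):
  veozwnztz → yveozwnztz (ins y @1)
  yveozwnztz → yzeozwnztz (sub v→z @2)
  yzeozwnztz → yzeozwkztz (sub n→k @7)
Edit distance = 3.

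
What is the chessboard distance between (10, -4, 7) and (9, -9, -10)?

max(|x_i - y_i|) = max(|10 - 9|, |-4 - (-9)|, |7 - (-10)|) = max(1, 5, 17) = 17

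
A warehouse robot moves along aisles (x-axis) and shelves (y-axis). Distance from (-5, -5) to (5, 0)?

Σ|x_i - y_i| = |-5 - 5| + |-5 - 0| = 10 + 5 = 15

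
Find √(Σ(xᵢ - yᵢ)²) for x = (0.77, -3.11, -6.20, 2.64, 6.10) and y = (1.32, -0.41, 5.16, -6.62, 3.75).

√(Σ(x_i - y_i)²) = √((0.77 - 1.32)² + (-3.11 - (-0.41))² + (-6.2 - 5.16)² + (2.64 - (-6.62))² + (6.1 - 3.75)²)
= √((-0.55)² + (-2.7)² + (-11.36)² + 9.26² + 2.35²) = √(0.3025 + 7.29 + 129.0496 + 85.7476 + 5.5225) = √227.9122 ≈ 15.0968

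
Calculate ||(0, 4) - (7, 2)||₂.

√(Σ(x_i - y_i)²) = √((0 - 7)² + (4 - 2)²)
= √((-7)² + 2²) = √(49 + 4) = √53 ≈ 7.2801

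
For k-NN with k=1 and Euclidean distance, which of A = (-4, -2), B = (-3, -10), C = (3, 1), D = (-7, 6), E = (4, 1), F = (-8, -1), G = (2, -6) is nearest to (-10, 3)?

Distances: d(A) ≈ 7.8102, d(B) ≈ 14.7648, d(C) ≈ 13.1529, d(D) ≈ 4.2426, d(E) ≈ 14.1421, d(F) ≈ 4.4721, d(G) = 15. Nearest: D = (-7, 6) with distance 4.2426.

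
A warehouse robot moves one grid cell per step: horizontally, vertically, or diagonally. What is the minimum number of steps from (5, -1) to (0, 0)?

max(|x_i - y_i|) = max(|5 - 0|, |-1 - 0|) = max(5, 1) = 5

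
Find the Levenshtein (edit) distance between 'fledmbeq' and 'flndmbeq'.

Let D[i][j] be the edit distance between the first i characters of 'fledmbeq' and the first j characters of 'flndmbeq', with D[i][0] = i, D[0][j] = j, and D[i][j] = D[i-1][j-1] if the characters match, else 1 + min(D[i-1][j], D[i][j-1], D[i-1][j-1]). Filling the table (rows: prefixes of 'fledmbeq', columns: prefixes of 'flndmbeq'):
     ε  f  l  n  d  m  b  e  q
  ε  0  1  2  3  4  5  6  7  8
  f  1  0  1  2  3  4  5  6  7
  l  2  1  0  1  2  3  4  5  6
  e  3  2  1  1  2  3  4  4  5
  d  4  3  2  2  1  2  3  4  5
  m  5  4  3  3  2  1  2  3  4
  b  6  5  4  4  3  2  1  2  3
  e  7  6  5  5  4  3  2  1  2
  q  8  7  6  6  5  4  3  2  1
The bottom-right entry gives D[8][8] = 1, so no sequence of fewer than 1 edit works. Backtracking through the table gives one optimal edit sequence (1 edit):
  fledmbeq → flndmbeq (sub e→n @3)
Edit distance = 1.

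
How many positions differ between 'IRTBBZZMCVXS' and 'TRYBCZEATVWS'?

Differing positions: 1, 3, 5, 7, 8, 9, 11. Hamming distance = 7.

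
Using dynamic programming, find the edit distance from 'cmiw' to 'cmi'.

Let D[i][j] be the edit distance between the first i characters of 'cmiw' and the first j characters of 'cmi', with D[i][0] = i, D[0][j] = j, and D[i][j] = D[i-1][j-1] if the characters match, else 1 + min(D[i-1][j], D[i][j-1], D[i-1][j-1]). Filling the table (rows: prefixes of 'cmiw', columns: prefixes of 'cmi'):
     ε  c  m  i
  ε  0  1  2  3
  c  1  0  1  2
  m  2  1  0  1
  i  3  2  1  0
  w  4  3  2  1
The bottom-right entry gives D[4][3] = 1, so no sequence of fewer than 1 edit works. Backtracking through the table gives one optimal edit sequence (1 edit):
  cmiw → cmi (del w @4)
Edit distance = 1.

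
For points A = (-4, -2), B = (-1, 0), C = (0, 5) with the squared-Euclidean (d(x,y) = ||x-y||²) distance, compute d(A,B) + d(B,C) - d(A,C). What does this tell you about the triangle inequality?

d(A,B) = 3² + 2² = 13, d(B,C) = 1² + 5² = 26, d(A,C) = 4² + 7² = 65.
d(A,B) + d(B,C) - d(A,C) = 13 + 26 - 65 = 39 - 65 = -26. This is < 0, so the triangle inequality FAILS for these points (squared-Euclidean is not a metric).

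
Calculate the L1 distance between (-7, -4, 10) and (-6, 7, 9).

Σ|x_i - y_i| = |-7 - (-6)| + |-4 - 7| + |10 - 9| = 1 + 11 + 1 = 13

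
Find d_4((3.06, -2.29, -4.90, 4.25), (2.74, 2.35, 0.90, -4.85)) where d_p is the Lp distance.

(Σ|x_i - y_i|^4)^(1/4) = (|3.06 - 2.74|^4 + |-2.29 - 2.35|^4 + |-4.9 - 0.9|^4 + |4.25 - (-4.85)|^4)^(1/4)
= (0.32^4 + 4.64^4 + 5.8^4 + 9.1^4)^(1/4) ≈ (0.0105 + 463.5237 + 1131.6496 + 6857.4961)^(1/4) = (8452.6799)^(1/4) ≈ 9.5885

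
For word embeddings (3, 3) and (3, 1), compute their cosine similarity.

With u = (3, 3), v = (3, 1):
u·v = 3·3 + 3·1 = 9 + 3 = 12.
|u| = √(3² + 3²) = √18, |v| = √(3² + 1²) = √10, so |u||v| = √(18·10) = √180.
cos θ = (u·v)/(|u||v|) = 12/√180 ≈ 0.8944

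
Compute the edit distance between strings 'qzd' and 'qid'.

Let D[i][j] be the edit distance between the first i characters of 'qzd' and the first j characters of 'qid', with D[i][0] = i, D[0][j] = j, and D[i][j] = D[i-1][j-1] if the characters match, else 1 + min(D[i-1][j], D[i][j-1], D[i-1][j-1]). Filling the table (rows: prefixes of 'qzd', columns: prefixes of 'qid'):
     ε  q  i  d
  ε  0  1  2  3
  q  1  0  1  2
  z  2  1  1  2
  d  3  2  2  1
The bottom-right entry gives D[3][3] = 1, so no sequence of fewer than 1 edit works. Backtracking through the table gives one optimal edit sequence (1 edit):
  qzd → qid (sub z→i @2)
Edit distance = 1.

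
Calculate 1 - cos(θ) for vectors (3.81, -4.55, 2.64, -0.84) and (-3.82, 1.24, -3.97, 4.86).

With u = (3.81, -4.55, 2.64, -0.84), v = (-3.82, 1.24, -3.97, 4.86):
u·v = 3.81·(-3.82) + (-4.55)·1.24 + 2.64·(-3.97) + (-0.84)·4.86 = (-14.5542) + (-5.642) + (-10.4808) + (-4.0824) = -34.7594.
|u| = √(3.81² + (-4.55)² + 2.64² + (-0.84)²) = √(14.5161 + 20.7025 + 6.9696 + 0.7056) = √42.8938, |v| = √((-3.82)² + 1.24² + (-3.97)² + 4.86²) = √(14.5924 + 1.5376 + 15.7609 + 23.6196) = √55.5105.
cos θ = (u·v)/(|u||v|) = -34.7594/(√42.8938·√55.5105) ≈ -0.7123
Cosine distance = 1 - cos θ ≈ 1 - (-0.7123) = 1.7123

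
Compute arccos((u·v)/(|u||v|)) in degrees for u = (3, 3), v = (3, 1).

With u = (3, 3), v = (3, 1):
u·v = 3·3 + 3·1 = 9 + 3 = 12.
|u| = √(3² + 3²) = √18, |v| = √(3² + 1²) = √10, so |u||v| = √(18·10) = √180.
cos θ = (u·v)/(|u||v|) = 12/√180 ≈ 0.894427
θ = arccos(0.894427) ≈ 26.57°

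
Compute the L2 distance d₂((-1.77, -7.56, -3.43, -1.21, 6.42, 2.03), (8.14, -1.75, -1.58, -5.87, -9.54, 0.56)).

√(Σ(x_i - y_i)²) = √((-1.77 - 8.14)² + (-7.56 - (-1.75))² + (-3.43 - (-1.58))² + (-1.21 - (-5.87))² + (6.42 - (-9.54))² + (2.03 - 0.56)²)
= √((-9.91)² + (-5.81)² + (-1.85)² + 4.66² + 15.96² + 1.47²) = √(98.2081 + 33.7561 + 3.4225 + 21.7156 + 254.7216 + 2.1609) = √413.9848 ≈ 20.3466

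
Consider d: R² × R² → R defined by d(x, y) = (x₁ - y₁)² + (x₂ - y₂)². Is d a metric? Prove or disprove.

No. The squared Euclidean distance fails the triangle inequality. Counterexample: x = (0, 0), y = (3, 5), z = (6, 10). d(x,z) = 6² + 10² = 136, but d(x,y) + d(y,z) = (3² + 5²) + (3² + 5²) = 34 + 34 = 68. Since 136 > 68, the triangle inequality is violated. (Note: √d, the ordinary Euclidean distance, IS a metric.)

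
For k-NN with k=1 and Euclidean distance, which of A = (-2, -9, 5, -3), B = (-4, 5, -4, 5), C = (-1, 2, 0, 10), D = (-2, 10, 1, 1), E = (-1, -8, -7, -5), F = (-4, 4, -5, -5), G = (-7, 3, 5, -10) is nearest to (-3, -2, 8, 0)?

Distances: d(A) ≈ 8.2462, d(B) ≈ 14.7986, d(C) ≈ 13.5647, d(D) ≈ 13.9642, d(E) ≈ 17.0294, d(F) ≈ 15.1987, d(G) ≈ 12.2474. Nearest: A = (-2, -9, 5, -3) with distance 8.2462.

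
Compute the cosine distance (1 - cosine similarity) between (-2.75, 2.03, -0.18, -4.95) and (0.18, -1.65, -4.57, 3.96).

With u = (-2.75, 2.03, -0.18, -4.95), v = (0.18, -1.65, -4.57, 3.96):
u·v = (-2.75)·0.18 + 2.03·(-1.65) + (-0.18)·(-4.57) + (-4.95)·3.96 = (-0.495) + (-3.3495) + 0.8226 + (-19.602) = -22.6239.
|u| = √((-2.75)² + 2.03² + (-0.18)² + (-4.95)²) = √(7.5625 + 4.1209 + 0.0324 + 24.5025) = √36.2183, |v| = √(0.18² + (-1.65)² + (-4.57)² + 3.96²) = √(0.0324 + 2.7225 + 20.8849 + 15.6816) = √39.3214.
cos θ = (u·v)/(|u||v|) = -22.6239/(√36.2183·√39.3214) ≈ -0.5995
Cosine distance = 1 - cos θ ≈ 1 - (-0.5995) = 1.5995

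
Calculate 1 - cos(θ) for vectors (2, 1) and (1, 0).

With u = (2, 1), v = (1, 0):
u·v = 2·1 + 1·0 = 2 + 0 = 2.
|u| = √(2² + 1²) = √5, |v| = √(1² + 0²) = √1, so |u||v| = √(5·1) = √5.
cos θ = (u·v)/(|u||v|) = 2/√5 ≈ 0.8944
Cosine distance = 1 - cos θ ≈ 1 - 0.8944 = 0.1056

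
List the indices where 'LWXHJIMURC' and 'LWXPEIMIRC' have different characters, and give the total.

Differing positions: 4, 5, 8. Hamming distance = 3.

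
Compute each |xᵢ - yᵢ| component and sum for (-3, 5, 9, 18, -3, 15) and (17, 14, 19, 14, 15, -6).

Σ|x_i - y_i| = |-3 - 17| + |5 - 14| + |9 - 19| + |18 - 14| + |-3 - 15| + |15 - (-6)| = 20 + 9 + 10 + 4 + 18 + 21 = 82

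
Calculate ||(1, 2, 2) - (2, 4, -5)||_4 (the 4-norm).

(Σ|x_i - y_i|^4)^(1/4) = (|1 - 2|^4 + |2 - 4|^4 + |2 - (-5)|^4)^(1/4)
= (1^4 + 2^4 + 7^4)^(1/4) = (1 + 16 + 2401)^(1/4) = (2418)^(1/4) ≈ 7.0124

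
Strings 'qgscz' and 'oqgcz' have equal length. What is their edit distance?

Let D[i][j] be the edit distance between the first i characters of 'qgscz' and the first j characters of 'oqgcz', with D[i][0] = i, D[0][j] = j, and D[i][j] = D[i-1][j-1] if the characters match, else 1 + min(D[i-1][j], D[i][j-1], D[i-1][j-1]). Filling the table (rows: prefixes of 'qgscz', columns: prefixes of 'oqgcz'):
     ε  o  q  g  c  z
  ε  0  1  2  3  4  5
  q  1  1  1  2  3  4
  g  2  2  2  1  2  3
  s  3  3  3  2  2  3
  c  4  4  4  3  2  3
  z  5  5  5  4  3  2
The bottom-right entry gives D[5][5] = 2, so no sequence of fewer than 2 edits works. Backtracking through the table gives one optimal edit sequence (2 edits):
  qgscz → oqgscz (ins o @1)
  oqgscz → oqgcz (del s @4)
Edit distance = 2.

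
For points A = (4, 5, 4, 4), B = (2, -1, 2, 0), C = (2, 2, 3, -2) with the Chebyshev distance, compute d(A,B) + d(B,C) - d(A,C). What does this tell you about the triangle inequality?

d(A,B) = max(2, 6, 2, 4) = 6, d(B,C) = max(0, 3, 1, 2) = 3, d(A,C) = max(2, 3, 1, 6) = 6.
d(A,B) + d(B,C) - d(A,C) = 6 + 3 - 6 = 9 - 6 = 3. This is ≥ 0, so the triangle inequality holds for these points.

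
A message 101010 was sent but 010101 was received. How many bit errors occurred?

Differing positions: 1, 2, 3, 4, 5, 6. Hamming distance = 6.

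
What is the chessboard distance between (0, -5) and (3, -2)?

max(|x_i - y_i|) = max(|0 - 3|, |-5 - (-2)|) = max(3, 3) = 3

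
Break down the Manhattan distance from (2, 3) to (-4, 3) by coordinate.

Σ|x_i - y_i| = |2 - (-4)| + |3 - 3| = 6 + 0 = 6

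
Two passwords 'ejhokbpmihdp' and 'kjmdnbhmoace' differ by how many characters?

Differing positions: 1, 3, 4, 5, 7, 9, 10, 11, 12. Hamming distance = 9.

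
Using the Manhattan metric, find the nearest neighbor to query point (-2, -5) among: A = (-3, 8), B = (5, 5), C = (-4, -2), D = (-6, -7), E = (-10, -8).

Distances: d(A) = 14, d(B) = 17, d(C) = 5, d(D) = 6, d(E) = 11. Nearest: C = (-4, -2) with distance 5.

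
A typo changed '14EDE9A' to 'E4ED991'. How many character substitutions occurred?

Differing positions: 1, 5, 7. Hamming distance = 3.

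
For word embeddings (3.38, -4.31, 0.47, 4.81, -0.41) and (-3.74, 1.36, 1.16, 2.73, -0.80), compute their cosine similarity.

With u = (3.38, -4.31, 0.47, 4.81, -0.41), v = (-3.74, 1.36, 1.16, 2.73, -0.80):
u·v = 3.38·(-3.74) + (-4.31)·1.36 + 0.47·1.16 + 4.81·2.73 + (-0.41)·(-0.8) = (-12.6412) + (-5.8616) + 0.5452 + 13.1313 + 0.328 = -4.4983.
|u| = √(3.38² + (-4.31)² + 0.47² + 4.81² + (-0.41)²) = √(11.4244 + 18.5761 + 0.2209 + 23.1361 + 0.1681) = √53.5256, |v| = √((-3.74)² + 1.36² + 1.16² + 2.73² + (-0.8)²) = √(13.9876 + 1.8496 + 1.3456 + 7.4529 + 0.64) = √25.2757.
cos θ = (u·v)/(|u||v|) = -4.4983/(√53.5256·√25.2757) ≈ -0.1223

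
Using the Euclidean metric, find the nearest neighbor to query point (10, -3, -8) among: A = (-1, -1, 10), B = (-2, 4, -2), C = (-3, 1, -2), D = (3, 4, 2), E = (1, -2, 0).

Distances: d(A) ≈ 21.1896, d(B) ≈ 15.1327, d(C) ≈ 14.8661, d(D) ≈ 14.0712, d(E) ≈ 12.083. Nearest: E = (1, -2, 0) with distance 12.083.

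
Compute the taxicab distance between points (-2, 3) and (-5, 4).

Σ|x_i - y_i| = |-2 - (-5)| + |3 - 4| = 3 + 1 = 4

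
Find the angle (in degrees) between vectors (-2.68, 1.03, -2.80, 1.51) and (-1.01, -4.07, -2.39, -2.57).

With u = (-2.68, 1.03, -2.80, 1.51), v = (-1.01, -4.07, -2.39, -2.57):
u·v = (-2.68)·(-1.01) + 1.03·(-4.07) + (-2.8)·(-2.39) + 1.51·(-2.57) = 2.7068 + (-4.1921) + 6.692 + (-3.8807) = 1.326.
|u| = √((-2.68)² + 1.03² + (-2.8)² + 1.51²) = √(7.1824 + 1.0609 + 7.84 + 2.2801) = √18.3634, |v| = √((-1.01)² + (-4.07)² + (-2.39)² + (-2.57)²) = √(1.0201 + 16.5649 + 5.7121 + 6.6049) = √29.902.
cos θ = (u·v)/(|u||v|) = 1.326/(√18.3634·√29.902) ≈ 0.056587
θ = arccos(0.056587) ≈ 86.76°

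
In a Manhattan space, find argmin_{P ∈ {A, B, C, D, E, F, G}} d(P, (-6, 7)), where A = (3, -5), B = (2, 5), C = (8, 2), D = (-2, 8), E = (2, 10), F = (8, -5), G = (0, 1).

Distances: d(A) = 21, d(B) = 10, d(C) = 19, d(D) = 5, d(E) = 11, d(F) = 26, d(G) = 12. Nearest: D = (-2, 8) with distance 5.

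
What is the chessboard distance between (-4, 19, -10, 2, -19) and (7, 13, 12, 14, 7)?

max(|x_i - y_i|) = max(|-4 - 7|, |19 - 13|, |-10 - 12|, |2 - 14|, |-19 - 7|) = max(11, 6, 22, 12, 26) = 26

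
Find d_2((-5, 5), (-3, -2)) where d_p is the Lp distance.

(Σ|x_i - y_i|^2)^(1/2) = (|-5 - (-3)|^2 + |5 - (-2)|^2)^(1/2)
= (2^2 + 7^2)^(1/2) = (4 + 49)^(1/2) = (53)^(1/2) ≈ 7.2801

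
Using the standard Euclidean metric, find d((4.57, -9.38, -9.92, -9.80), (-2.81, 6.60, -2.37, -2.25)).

√(Σ(x_i - y_i)²) = √((4.57 - (-2.81))² + (-9.38 - 6.6)² + (-9.92 - (-2.37))² + (-9.8 - (-2.25))²)
= √(7.38² + (-15.98)² + (-7.55)² + (-7.55)²) = √(54.4644 + 255.3604 + 57.0025 + 57.0025) = √423.8298 ≈ 20.5871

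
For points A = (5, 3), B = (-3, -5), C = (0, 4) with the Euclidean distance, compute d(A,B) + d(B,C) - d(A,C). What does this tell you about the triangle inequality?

d(A,B) = √(8² + 8²) = √128 ≈ 11.3137, d(B,C) = √(3² + 9²) = √90 ≈ 9.4868, d(A,C) = √(5² + 1²) = √26 ≈ 5.099.
d(A,B) + d(B,C) - d(A,C) = 11.3137 + 9.4868 - 5.099 = 20.8005 - 5.099 = 15.7015 (to 4 decimal places). This is ≥ 0, so the triangle inequality holds for these points.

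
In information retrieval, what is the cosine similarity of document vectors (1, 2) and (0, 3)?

With u = (1, 2), v = (0, 3):
u·v = 1·0 + 2·3 = 0 + 6 = 6.
|u| = √(1² + 2²) = √5, |v| = √(0² + 3²) = √9, so |u||v| = √(5·9) = √45.
cos θ = (u·v)/(|u||v|) = 6/√45 ≈ 0.8944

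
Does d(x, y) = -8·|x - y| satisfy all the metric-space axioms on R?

No. With c = -8 < 0, d fails non-negativity: d(2, 11) = -8·|2 - 11| = -8·9 = -72 < 0.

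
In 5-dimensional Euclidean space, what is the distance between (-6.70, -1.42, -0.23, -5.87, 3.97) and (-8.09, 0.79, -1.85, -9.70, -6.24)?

√(Σ(x_i - y_i)²) = √((-6.7 - (-8.09))² + (-1.42 - 0.79)² + (-0.23 - (-1.85))² + (-5.87 - (-9.7))² + (3.97 - (-6.24))²)
= √(1.39² + (-2.21)² + 1.62² + 3.83² + 10.21²) = √(1.9321 + 4.8841 + 2.6244 + 14.6689 + 104.2441) = √128.3536 ≈ 11.3293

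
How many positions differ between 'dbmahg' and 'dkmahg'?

Differing positions: 2. Hamming distance = 1.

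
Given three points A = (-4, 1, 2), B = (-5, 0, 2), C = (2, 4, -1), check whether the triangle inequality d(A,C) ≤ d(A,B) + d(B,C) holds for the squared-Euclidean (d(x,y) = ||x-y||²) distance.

d(A,B) = 1² + 1² + 0² = 2, d(B,C) = 7² + 4² + 3² = 74, d(A,C) = 6² + 3² + 3² = 54.
d(A,C) = 54 ≤ 2 + 74 = 76. Triangle inequality is satisfied.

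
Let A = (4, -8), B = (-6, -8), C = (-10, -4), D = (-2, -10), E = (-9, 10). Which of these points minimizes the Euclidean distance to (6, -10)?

Distances: d(A) ≈ 2.8284, d(B) ≈ 12.1655, d(C) ≈ 17.088, d(D) = 8, d(E) = 25. Nearest: A = (4, -8) with distance 2.8284.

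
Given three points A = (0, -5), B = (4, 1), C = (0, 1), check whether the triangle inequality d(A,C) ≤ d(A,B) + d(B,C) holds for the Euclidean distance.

d(A,B) = √(4² + 6²) = √52 ≈ 7.2111, d(B,C) = √(4² + 0²) = √16 = 4, d(A,C) = √(0² + 6²) = √36 = 6.
d(A,C) = 6 ≤ 7.2111 + 4 = 11.2111. Triangle inequality is satisfied.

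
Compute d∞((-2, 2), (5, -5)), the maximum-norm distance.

max(|x_i - y_i|) = max(|-2 - 5|, |2 - (-5)|) = max(7, 7) = 7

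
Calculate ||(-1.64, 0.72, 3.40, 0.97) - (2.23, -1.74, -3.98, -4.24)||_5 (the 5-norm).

(Σ|x_i - y_i|^5)^(1/5) = (|-1.64 - 2.23|^5 + |0.72 - (-1.74)|^5 + |3.4 - (-3.98)|^5 + |0.97 - (-4.24)|^5)^(1/5)
= (3.87^5 + 2.46^5 + 7.38^5 + 5.21^5)^(1/5) ≈ (868.0702 + 90.0898 + 21891.817 + 3838.7393)^(1/5) = (26688.7163)^(1/5) ≈ 7.6783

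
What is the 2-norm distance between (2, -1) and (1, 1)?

(Σ|x_i - y_i|^2)^(1/2) = (|2 - 1|^2 + |-1 - 1|^2)^(1/2)
= (1^2 + 2^2)^(1/2) = (1 + 4)^(1/2) = (5)^(1/2) ≈ 2.2361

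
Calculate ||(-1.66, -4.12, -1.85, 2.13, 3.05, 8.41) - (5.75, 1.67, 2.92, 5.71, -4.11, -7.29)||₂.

√(Σ(x_i - y_i)²) = √((-1.66 - 5.75)² + (-4.12 - 1.67)² + (-1.85 - 2.92)² + (2.13 - 5.71)² + (3.05 - (-4.11))² + (8.41 - (-7.29))²)
= √((-7.41)² + (-5.79)² + (-4.77)² + (-3.58)² + 7.16² + 15.7²) = √(54.9081 + 33.5241 + 22.7529 + 12.8164 + 51.2656 + 246.49) = √421.7571 ≈ 20.5367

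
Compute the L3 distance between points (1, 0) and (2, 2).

(Σ|x_i - y_i|^3)^(1/3) = (|1 - 2|^3 + |0 - 2|^3)^(1/3)
= (1^3 + 2^3)^(1/3) = (1 + 8)^(1/3) = (9)^(1/3) ≈ 2.0801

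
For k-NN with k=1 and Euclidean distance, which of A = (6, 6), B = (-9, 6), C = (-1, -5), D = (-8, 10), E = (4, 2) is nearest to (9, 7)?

Distances: d(A) ≈ 3.1623, d(B) ≈ 18.0278, d(C) ≈ 15.6205, d(D) ≈ 17.2627, d(E) ≈ 7.0711. Nearest: A = (6, 6) with distance 3.1623.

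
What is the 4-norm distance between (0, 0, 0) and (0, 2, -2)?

(Σ|x_i - y_i|^4)^(1/4) = (|0 - 0|^4 + |0 - 2|^4 + |0 - (-2)|^4)^(1/4)
= (0^4 + 2^4 + 2^4)^(1/4) = (0 + 16 + 16)^(1/4) = (32)^(1/4) ≈ 2.3784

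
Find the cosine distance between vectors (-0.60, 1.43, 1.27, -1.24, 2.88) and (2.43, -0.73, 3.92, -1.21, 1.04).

With u = (-0.60, 1.43, 1.27, -1.24, 2.88), v = (2.43, -0.73, 3.92, -1.21, 1.04):
u·v = (-0.6)·2.43 + 1.43·(-0.73) + 1.27·3.92 + (-1.24)·(-1.21) + 2.88·1.04 = (-1.458) + (-1.0439) + 4.9784 + 1.5004 + 2.9952 = 6.9721.
|u| = √((-0.6)² + 1.43² + 1.27² + (-1.24)² + 2.88²) = √(0.36 + 2.0449 + 1.6129 + 1.5376 + 8.2944) = √13.8498, |v| = √(2.43² + (-0.73)² + 3.92² + (-1.21)² + 1.04²) = √(5.9049 + 0.5329 + 15.3664 + 1.4641 + 1.0816) = √24.3499.
cos θ = (u·v)/(|u||v|) = 6.9721/(√13.8498·√24.3499) ≈ 0.3797
Cosine distance = 1 - cos θ ≈ 1 - 0.3797 = 0.6203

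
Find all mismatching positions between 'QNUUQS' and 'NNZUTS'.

Differing positions: 1, 3, 5. Hamming distance = 3.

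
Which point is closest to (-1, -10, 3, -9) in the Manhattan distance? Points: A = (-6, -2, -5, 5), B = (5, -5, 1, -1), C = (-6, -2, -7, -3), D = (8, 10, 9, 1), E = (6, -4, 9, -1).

Distances: d(A) = 35, d(B) = 21, d(C) = 29, d(D) = 45, d(E) = 27. Nearest: B = (5, -5, 1, -1) with distance 21.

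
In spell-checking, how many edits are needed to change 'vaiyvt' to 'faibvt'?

Let D[i][j] be the edit distance between the first i characters of 'vaiyvt' and the first j characters of 'faibvt', with D[i][0] = i, D[0][j] = j, and D[i][j] = D[i-1][j-1] if the characters match, else 1 + min(D[i-1][j], D[i][j-1], D[i-1][j-1]). Filling the table (rows: prefixes of 'vaiyvt', columns: prefixes of 'faibvt'):
     ε  f  a  i  b  v  t
  ε  0  1  2  3  4  5  6
  v  1  1  2  3  4  4  5
  a  2  2  1  2  3  4  5
  i  3  3  2  1  2  3  4
  y  4  4  3  2  2  3  4
  v  5  5  4  3  3  2  3
  t  6  6  5  4  4  3  2
The bottom-right entry gives D[6][6] = 2, so no sequence of fewer than 2 edits works. Backtracking through the table gives one optimal edit sequence (2 edits):
  vaiyvt → faiyvt (sub v→f @1)
  faiyvt → faibvt (sub y→b @4)
Edit distance = 2.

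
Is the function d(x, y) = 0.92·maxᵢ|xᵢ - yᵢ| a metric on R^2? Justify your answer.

Yes. The L∞ (Chebyshev) norm induces a metric on R^2, and multiplying a metric by a positive constant 0.92 > 0 preserves all four axioms: non-negativity (0.92·||x-y|| ≥ 0), identity (0.92·||x-y|| = 0 ⟺ ||x-y|| = 0 ⟺ x = y), symmetry (||x-y|| = ||y-x||), and the triangle inequality (0.92·||x-z|| ≤ 0.92·||x-y|| + 0.92·||y-z||). So d is a metric.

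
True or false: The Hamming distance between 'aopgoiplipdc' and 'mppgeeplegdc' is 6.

Differing positions: 1, 2, 5, 6, 9, 10. Hamming distance = 6, so the claim is true.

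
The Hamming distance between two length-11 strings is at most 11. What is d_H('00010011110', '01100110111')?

Differing positions: 2, 3, 4, 6, 8, 11. Hamming distance = 6. The maximum possible Hamming distance for length-11 strings is 11, so d_H/11 = 6/11 ≈ 0.5455.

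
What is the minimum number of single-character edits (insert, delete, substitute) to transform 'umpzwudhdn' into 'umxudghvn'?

Let D[i][j] be the edit distance between the first i characters of 'umpzwudhdn' and the first j characters of 'umxudghvn', with D[i][0] = i, D[0][j] = j, and D[i][j] = D[i-1][j-1] if the characters match, else 1 + min(D[i-1][j], D[i][j-1], D[i-1][j-1]). Filling the table (rows: prefixes of 'umpzwudhdn', columns: prefixes of 'umxudghvn'):
     ε  u  m  x  u  d  g  h  v  n
  ε  0  1  2  3  4  5  6  7  8  9
  u  1  0  1  2  3  4  5  6  7  8
  m  2  1  0  1  2  3  4  5  6  7
  p  3  2  1  1  2  3  4  5  6  7
  z  4  3  2  2  2  3  4  5  6  7
  w  5  4  3  3  3  3  4  5  6  7
  u  6  5  4  4  3  4  4  5  6  7
  d  7  6  5  5  4  3  4  5  6  7
  h  8  7  6  6  5  4  4  4  5  6
  d  9  8  7  7  6  5  5  5  5  6
  n 10  9  8  8  7  6  6  6  6  5
The bottom-right entry gives D[10][9] = 5, so no sequence of fewer than 5 edits works. Backtracking through the table gives one optimal edit sequence (5 edits):
  umpzwudhdn → umzwudhdn (del p @3)
  umzwudhdn → umwudhdn (del z @3)
  umwudhdn → umxudhdn (sub w→x @3)
  umxudhdn → umxudghdn (ins g @6)
  umxudghdn → umxudghvn (sub d→v @8)
Edit distance = 5.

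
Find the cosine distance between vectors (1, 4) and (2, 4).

With u = (1, 4), v = (2, 4):
u·v = 1·2 + 4·4 = 2 + 16 = 18.
|u| = √(1² + 4²) = √17, |v| = √(2² + 4²) = √20, so |u||v| = √(17·20) = √340.
cos θ = (u·v)/(|u||v|) = 18/√340 ≈ 0.9762
Cosine distance = 1 - cos θ ≈ 1 - 0.9762 = 0.0238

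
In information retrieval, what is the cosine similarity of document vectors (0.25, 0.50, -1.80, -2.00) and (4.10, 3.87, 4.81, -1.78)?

With u = (0.25, 0.50, -1.80, -2.00), v = (4.10, 3.87, 4.81, -1.78):
u·v = 0.25·4.1 + 0.5·3.87 + (-1.8)·4.81 + (-2)·(-1.78) = 1.025 + 1.935 + (-8.658) + 3.56 = -2.138.
|u| = √(0.25² + 0.5² + (-1.8)² + (-2)²) = √(0.0625 + 0.25 + 3.24 + 4) = √7.5525, |v| = √(4.1² + 3.87² + 4.81² + (-1.78)²) = √(16.81 + 14.9769 + 23.1361 + 3.1684) = √58.0914.
cos θ = (u·v)/(|u||v|) = -2.138/(√7.5525·√58.0914) ≈ -0.1021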